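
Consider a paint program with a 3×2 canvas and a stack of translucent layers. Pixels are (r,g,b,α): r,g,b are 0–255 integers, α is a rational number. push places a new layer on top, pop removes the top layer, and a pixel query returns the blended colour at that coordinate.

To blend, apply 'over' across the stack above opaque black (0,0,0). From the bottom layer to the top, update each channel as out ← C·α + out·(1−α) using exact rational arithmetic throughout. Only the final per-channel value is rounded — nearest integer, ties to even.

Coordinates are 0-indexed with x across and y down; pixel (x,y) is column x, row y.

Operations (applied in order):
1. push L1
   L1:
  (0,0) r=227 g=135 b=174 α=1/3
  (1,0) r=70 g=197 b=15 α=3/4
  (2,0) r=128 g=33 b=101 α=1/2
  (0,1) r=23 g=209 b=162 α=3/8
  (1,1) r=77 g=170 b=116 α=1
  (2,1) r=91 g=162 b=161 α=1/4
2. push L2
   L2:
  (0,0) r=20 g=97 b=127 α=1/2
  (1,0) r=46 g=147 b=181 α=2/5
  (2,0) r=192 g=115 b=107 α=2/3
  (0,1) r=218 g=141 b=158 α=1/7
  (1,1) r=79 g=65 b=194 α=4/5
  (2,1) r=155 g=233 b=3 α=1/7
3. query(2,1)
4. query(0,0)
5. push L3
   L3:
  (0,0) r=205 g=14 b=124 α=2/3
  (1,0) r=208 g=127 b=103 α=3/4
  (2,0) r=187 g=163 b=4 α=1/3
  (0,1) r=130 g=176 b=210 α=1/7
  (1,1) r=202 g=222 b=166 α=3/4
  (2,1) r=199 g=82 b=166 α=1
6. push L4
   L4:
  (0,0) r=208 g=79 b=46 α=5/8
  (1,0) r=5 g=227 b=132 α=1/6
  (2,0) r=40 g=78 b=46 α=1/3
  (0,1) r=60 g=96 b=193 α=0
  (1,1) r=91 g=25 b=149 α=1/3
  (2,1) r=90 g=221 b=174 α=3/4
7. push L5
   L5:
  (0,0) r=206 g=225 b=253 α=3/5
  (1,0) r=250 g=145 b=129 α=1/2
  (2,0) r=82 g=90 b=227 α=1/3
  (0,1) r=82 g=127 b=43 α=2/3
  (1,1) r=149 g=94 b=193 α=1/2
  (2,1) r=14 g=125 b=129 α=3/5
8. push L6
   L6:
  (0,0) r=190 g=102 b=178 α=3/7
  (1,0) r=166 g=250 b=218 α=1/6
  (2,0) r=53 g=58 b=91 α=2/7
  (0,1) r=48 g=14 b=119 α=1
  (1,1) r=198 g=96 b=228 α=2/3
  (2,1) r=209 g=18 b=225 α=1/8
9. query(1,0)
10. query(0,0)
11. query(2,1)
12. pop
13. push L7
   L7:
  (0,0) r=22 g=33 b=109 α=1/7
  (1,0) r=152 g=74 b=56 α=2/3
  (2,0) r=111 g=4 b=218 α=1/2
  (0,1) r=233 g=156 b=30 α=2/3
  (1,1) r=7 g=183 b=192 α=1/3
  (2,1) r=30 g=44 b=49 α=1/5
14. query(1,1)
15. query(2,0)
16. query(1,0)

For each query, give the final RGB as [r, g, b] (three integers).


(2,1) stack=L1,L2; from [0,0,0]:
L1 α=1/4: [91/4, 81/2, 161/4]
L2 α=1/7: [583/14, 68, 489/14]
rounded: [42, 68, 35]

(0,0) stack=L1,L2; from [0,0,0]:
L1 α=1/3: [227/3, 45, 58]
L2 α=1/2: [287/6, 71, 185/2]
→ [48, 71, 92]

at x=1,y=0 over L1,L2,L3,L4,L5,L6:
+L1 (α=3/4) → [105/2, 591/4, 45/4]
+L2 (α=2/5) → [499/10, 2949/20, 1583/20]
+L3 (α=3/4) → [6739/40, 10569/80, 7763/80]
+L4 (α=1/6) → [6779/48, 14201/96, 9875/96]
+L5 (α=1/2) → [18779/96, 28121/192, 22259/192]
+L6 (α=1/6) → [109831/576, 188605/1152, 153151/1152]
= [191, 164, 133]

query (0,0) [L1,L2,L3,L4,L5,L6] — begin 0,0,0
+L1 (α=1/3) → [227/3, 45, 58]
+L2 (α=1/2) → [287/6, 71, 185/2]
+L3 (α=2/3) → [2747/18, 33, 227/2]
+L4 (α=5/8) → [8987/48, 247/4, 1141/16]
+L5 (α=3/5) → [23819/120, 1597/10, 7213/40]
+L6 (α=3/7) → [40919/210, 4724/35, 12553/70]
→ [195, 135, 179]

(2,1) stack=L1,L2,L3,L4,L5,L6; from [0,0,0]:
+L1 (α=1/4) → [91/4, 81/2, 161/4]
+L2 (α=1/7) → [583/14, 68, 489/14]
+L3 (α=1) → [199, 82, 166]
+L4 (α=3/4) → [469/4, 745/4, 172]
+L5 (α=3/5) → [553/10, 299/2, 731/5]
+L6 (α=1/8) → [5961/80, 2129/16, 3121/20]
= [75, 133, 156]

(1,1) stack=L1,L2,L3,L4,L5,L7; from [0,0,0]:
L1 α=1: [77, 170, 116]
L2 α=4/5: [393/5, 86, 892/5]
L3 α=3/4: [3423/20, 188, 1691/10]
L4 α=1/3: [4333/30, 401/3, 812/5]
L5 α=1/2: [8803/60, 683/6, 1777/10]
L7 α=1/3: [9013/90, 1232/9, 2737/15]
= [100, 137, 182]

(2,0) stack=L1,L2,L3,L4,L5,L7; from [0,0,0]:
after L1 α=1/2: [64, 33/2, 101/2]
after L2 α=2/3: [448/3, 493/6, 529/6]
after L3 α=1/3: [1457/9, 982/9, 541/9]
after L4 α=1/3: [3274/27, 2666/27, 1496/27]
after L5 α=1/3: [8762/81, 7762/81, 9121/81]
after L7 α=1/2: [17753/162, 4043/81, 26779/162]
rounded: [110, 50, 165]

at x=1,y=0 over L1,L2,L3,L4,L5,L7:
+L1 (α=3/4) → [105/2, 591/4, 45/4]
+L2 (α=2/5) → [499/10, 2949/20, 1583/20]
+L3 (α=3/4) → [6739/40, 10569/80, 7763/80]
+L4 (α=1/6) → [6779/48, 14201/96, 9875/96]
+L5 (α=1/2) → [18779/96, 28121/192, 22259/192]
+L7 (α=2/3) → [47963/288, 56537/576, 43763/576]
→ [167, 98, 76]


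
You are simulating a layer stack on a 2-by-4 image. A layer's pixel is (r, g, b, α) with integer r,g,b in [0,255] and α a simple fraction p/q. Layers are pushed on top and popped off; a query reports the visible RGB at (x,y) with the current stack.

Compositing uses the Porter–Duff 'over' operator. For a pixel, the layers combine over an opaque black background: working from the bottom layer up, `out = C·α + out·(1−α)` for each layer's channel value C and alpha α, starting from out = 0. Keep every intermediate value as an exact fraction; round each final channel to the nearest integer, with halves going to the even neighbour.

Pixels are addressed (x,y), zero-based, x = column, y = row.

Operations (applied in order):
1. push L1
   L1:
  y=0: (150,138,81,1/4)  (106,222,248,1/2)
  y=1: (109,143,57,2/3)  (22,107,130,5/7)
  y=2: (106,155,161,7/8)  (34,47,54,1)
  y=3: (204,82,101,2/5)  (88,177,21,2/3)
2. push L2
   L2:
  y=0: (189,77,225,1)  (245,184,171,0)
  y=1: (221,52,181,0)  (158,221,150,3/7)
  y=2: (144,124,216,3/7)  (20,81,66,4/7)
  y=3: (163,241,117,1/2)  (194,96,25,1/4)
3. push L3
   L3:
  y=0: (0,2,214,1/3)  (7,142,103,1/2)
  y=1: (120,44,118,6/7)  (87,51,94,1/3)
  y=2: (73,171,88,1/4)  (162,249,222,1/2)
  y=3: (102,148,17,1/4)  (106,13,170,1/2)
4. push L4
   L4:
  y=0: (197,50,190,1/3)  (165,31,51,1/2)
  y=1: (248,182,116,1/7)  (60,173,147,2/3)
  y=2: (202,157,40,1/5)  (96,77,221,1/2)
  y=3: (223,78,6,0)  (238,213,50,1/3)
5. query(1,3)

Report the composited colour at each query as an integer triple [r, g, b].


query (1,3) [L1,L2,L3,L4] — begin 0,0,0
L1 α=2/3: [176/3, 118, 14]
L2 α=1/4: [185/2, 225/2, 67/4]
L3 α=1/2: [397/4, 251/4, 747/8]
L4 α=1/3: [291/2, 677/6, 947/12]
rounded: [146, 113, 79]


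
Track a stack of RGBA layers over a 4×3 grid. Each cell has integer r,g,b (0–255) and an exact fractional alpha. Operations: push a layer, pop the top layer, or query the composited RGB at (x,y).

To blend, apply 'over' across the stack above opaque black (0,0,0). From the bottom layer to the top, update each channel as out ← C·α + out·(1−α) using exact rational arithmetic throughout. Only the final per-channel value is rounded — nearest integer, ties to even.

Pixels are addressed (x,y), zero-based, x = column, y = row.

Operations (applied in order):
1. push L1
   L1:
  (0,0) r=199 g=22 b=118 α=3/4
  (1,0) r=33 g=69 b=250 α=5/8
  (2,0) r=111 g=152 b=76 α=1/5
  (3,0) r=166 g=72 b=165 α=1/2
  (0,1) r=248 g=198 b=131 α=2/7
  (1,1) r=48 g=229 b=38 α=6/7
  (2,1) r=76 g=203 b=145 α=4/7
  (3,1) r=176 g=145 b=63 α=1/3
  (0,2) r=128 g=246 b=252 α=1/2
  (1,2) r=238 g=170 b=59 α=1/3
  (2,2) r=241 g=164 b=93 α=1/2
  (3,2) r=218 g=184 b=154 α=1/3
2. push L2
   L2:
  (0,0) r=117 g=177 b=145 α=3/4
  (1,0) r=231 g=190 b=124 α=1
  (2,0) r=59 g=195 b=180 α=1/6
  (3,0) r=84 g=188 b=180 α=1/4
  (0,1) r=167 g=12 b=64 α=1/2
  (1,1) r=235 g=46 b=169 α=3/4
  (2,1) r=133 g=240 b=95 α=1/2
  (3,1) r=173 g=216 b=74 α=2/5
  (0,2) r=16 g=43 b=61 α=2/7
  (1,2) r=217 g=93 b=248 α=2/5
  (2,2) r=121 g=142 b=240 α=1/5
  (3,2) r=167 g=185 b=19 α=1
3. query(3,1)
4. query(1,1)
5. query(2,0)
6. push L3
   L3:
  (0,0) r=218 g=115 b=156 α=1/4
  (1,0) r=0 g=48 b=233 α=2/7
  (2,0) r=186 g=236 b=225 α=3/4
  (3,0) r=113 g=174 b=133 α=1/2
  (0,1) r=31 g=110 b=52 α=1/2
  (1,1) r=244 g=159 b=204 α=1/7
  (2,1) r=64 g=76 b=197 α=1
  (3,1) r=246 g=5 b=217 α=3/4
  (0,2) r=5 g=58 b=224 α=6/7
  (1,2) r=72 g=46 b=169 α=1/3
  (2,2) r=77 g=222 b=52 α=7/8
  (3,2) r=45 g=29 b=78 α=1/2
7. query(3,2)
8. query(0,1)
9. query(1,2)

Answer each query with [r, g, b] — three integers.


at x=3,y=1 over L1,L2:
after L1 α=1/3: [176/3, 145/3, 21]
after L2 α=2/5: [522/5, 577/5, 211/5]
rounded: [104, 115, 42]

(1,1) stack=L1,L2; from [0,0,0]:
after L1 α=6/7: [288/7, 1374/7, 228/7]
after L2 α=3/4: [5223/28, 585/7, 3777/28]
rounded: [187, 84, 135]

(2,0) stack=L1,L2; from [0,0,0]:
+L1 (α=1/5) → [111/5, 152/5, 76/5]
+L2 (α=1/6) → [85/3, 347/6, 128/3]
→ [28, 58, 43]

at x=3,y=2 over L1,L2,L3:
+L1 (α=1/3) → [218/3, 184/3, 154/3]
+L2 (α=1) → [167, 185, 19]
+L3 (α=1/2) → [106, 107, 97/2]
rounded: [106, 107, 48]

at x=0,y=1 over L1,L2,L3:
L1 α=2/7: [496/7, 396/7, 262/7]
L2 α=1/2: [1665/14, 240/7, 355/7]
L3 α=1/2: [2099/28, 505/7, 719/14]
→ [75, 72, 51]

query (1,2) [L1,L2,L3] — begin 0,0,0
after L1 α=1/3: [238/3, 170/3, 59/3]
after L2 α=2/5: [672/5, 356/5, 111]
after L3 α=1/3: [568/5, 314/5, 391/3]
→ [114, 63, 130]


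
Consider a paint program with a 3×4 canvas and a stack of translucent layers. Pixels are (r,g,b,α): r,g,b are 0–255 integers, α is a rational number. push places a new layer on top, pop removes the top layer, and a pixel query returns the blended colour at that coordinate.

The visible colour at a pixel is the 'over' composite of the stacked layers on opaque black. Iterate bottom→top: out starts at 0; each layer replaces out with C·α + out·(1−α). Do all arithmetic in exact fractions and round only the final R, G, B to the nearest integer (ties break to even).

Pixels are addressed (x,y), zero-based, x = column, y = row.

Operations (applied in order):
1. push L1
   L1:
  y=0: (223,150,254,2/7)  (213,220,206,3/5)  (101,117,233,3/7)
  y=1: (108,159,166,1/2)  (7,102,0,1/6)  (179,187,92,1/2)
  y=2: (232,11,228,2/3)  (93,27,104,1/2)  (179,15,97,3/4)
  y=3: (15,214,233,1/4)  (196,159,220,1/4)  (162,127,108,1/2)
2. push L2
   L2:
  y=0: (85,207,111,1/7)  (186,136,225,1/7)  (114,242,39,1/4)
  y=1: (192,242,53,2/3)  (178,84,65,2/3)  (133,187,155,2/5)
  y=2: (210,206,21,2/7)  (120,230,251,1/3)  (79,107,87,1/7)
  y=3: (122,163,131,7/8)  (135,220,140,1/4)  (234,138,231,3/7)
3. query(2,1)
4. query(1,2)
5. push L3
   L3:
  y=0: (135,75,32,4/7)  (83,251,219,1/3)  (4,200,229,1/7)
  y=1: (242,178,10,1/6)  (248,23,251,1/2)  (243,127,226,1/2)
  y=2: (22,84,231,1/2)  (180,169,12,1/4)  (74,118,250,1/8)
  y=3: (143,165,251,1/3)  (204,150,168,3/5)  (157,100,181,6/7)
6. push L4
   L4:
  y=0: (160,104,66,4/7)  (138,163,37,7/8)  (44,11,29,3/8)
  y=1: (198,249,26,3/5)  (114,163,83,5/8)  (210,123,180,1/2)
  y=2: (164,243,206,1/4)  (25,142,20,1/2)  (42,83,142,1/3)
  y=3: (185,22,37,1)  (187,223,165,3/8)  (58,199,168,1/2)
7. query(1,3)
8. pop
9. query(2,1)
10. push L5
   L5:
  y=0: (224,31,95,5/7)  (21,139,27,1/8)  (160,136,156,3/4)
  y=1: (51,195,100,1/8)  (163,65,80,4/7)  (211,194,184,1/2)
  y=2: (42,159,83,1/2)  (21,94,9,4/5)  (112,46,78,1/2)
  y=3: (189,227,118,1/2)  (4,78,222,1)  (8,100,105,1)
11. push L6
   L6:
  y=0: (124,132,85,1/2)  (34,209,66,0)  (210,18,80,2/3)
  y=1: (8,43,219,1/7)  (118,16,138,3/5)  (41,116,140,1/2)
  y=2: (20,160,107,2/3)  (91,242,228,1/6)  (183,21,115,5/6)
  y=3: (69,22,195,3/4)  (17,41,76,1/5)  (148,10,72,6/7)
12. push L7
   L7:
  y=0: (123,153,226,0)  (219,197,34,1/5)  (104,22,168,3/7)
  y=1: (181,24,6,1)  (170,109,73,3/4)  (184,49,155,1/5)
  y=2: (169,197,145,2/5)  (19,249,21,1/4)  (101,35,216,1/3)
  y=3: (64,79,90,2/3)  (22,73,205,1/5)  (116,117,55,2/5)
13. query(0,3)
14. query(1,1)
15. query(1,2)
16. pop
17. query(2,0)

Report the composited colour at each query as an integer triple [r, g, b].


(2,1) stack=L1,L2; from [0,0,0]:
+L1 (α=1/2) → [179/2, 187/2, 46]
+L2 (α=2/5) → [1069/10, 1309/10, 448/5]
= [107, 131, 90]

at x=1,y=2 over L1,L2:
after L1 α=1/2: [93/2, 27/2, 52]
after L2 α=1/3: [71, 257/3, 355/3]
→ [71, 86, 118]

query (1,3) [L1,L2,L3,L4] — begin 0,0,0
+L1 (α=1/4) → [49, 159/4, 55]
+L2 (α=1/4) → [141/2, 1357/16, 305/4]
+L3 (α=3/5) → [753/5, 4957/40, 1313/10]
+L4 (α=3/8) → [657/4, 10309/64, 2303/16]
rounded: [164, 161, 144]

query (2,1) [L1,L2,L3] — begin 0,0,0
L1 α=1/2: [179/2, 187/2, 46]
L2 α=2/5: [1069/10, 1309/10, 448/5]
L3 α=1/2: [3499/20, 2579/20, 789/5]
rounded: [175, 129, 158]

at x=0,y=3 over L1,L2,L3,L5,L6,L7:
L1 α=1/4: [15/4, 107/2, 233/4]
L2 α=7/8: [3431/32, 2389/16, 3901/32]
L3 α=1/3: [5719/48, 3709/24, 2639/16]
L5 α=1/2: [14791/96, 9157/48, 4527/32]
L6 α=3/4: [34663/384, 12325/192, 23247/128]
L7 α=2/3: [83815/1152, 42661/576, 15429/128]
= [73, 74, 121]

query (1,1) [L1,L2,L3,L5,L6,L7] — begin 0,0,0
+L1 (α=1/6) → [7/6, 17, 0]
+L2 (α=2/3) → [2143/18, 185/3, 130/3]
+L3 (α=1/2) → [6607/36, 127/3, 883/6]
+L5 (α=4/7) → [14431/84, 387/7, 1523/14]
+L6 (α=3/5) → [29299/210, 222/7, 4421/35]
+L7 (α=3/4) → [136399/840, 2511/28, 6043/70]
= [162, 90, 86]

(1,2) stack=L1,L2,L3,L5,L6,L7; from [0,0,0]:
L1 α=1/2: [93/2, 27/2, 52]
L2 α=1/3: [71, 257/3, 355/3]
L3 α=1/4: [393/4, 213/2, 367/4]
L5 α=4/5: [729/20, 193/2, 511/20]
L6 α=1/6: [1093/24, 483/4, 1423/24]
L7 α=1/4: [1245/32, 2445/16, 1591/32]
= [39, 153, 50]

query (2,0) [L1,L2,L3,L5,L6] — begin 0,0,0
+L1 (α=3/7) → [303/7, 351/7, 699/7]
+L2 (α=1/4) → [1707/28, 2747/28, 1185/14]
+L3 (α=1/7) → [5177/98, 11041/98, 5158/49]
+L5 (α=3/4) → [52217/392, 51025/392, 14045/98]
+L6 (α=2/3) → [216857/1176, 65137/1176, 29725/294]
= [184, 55, 101]


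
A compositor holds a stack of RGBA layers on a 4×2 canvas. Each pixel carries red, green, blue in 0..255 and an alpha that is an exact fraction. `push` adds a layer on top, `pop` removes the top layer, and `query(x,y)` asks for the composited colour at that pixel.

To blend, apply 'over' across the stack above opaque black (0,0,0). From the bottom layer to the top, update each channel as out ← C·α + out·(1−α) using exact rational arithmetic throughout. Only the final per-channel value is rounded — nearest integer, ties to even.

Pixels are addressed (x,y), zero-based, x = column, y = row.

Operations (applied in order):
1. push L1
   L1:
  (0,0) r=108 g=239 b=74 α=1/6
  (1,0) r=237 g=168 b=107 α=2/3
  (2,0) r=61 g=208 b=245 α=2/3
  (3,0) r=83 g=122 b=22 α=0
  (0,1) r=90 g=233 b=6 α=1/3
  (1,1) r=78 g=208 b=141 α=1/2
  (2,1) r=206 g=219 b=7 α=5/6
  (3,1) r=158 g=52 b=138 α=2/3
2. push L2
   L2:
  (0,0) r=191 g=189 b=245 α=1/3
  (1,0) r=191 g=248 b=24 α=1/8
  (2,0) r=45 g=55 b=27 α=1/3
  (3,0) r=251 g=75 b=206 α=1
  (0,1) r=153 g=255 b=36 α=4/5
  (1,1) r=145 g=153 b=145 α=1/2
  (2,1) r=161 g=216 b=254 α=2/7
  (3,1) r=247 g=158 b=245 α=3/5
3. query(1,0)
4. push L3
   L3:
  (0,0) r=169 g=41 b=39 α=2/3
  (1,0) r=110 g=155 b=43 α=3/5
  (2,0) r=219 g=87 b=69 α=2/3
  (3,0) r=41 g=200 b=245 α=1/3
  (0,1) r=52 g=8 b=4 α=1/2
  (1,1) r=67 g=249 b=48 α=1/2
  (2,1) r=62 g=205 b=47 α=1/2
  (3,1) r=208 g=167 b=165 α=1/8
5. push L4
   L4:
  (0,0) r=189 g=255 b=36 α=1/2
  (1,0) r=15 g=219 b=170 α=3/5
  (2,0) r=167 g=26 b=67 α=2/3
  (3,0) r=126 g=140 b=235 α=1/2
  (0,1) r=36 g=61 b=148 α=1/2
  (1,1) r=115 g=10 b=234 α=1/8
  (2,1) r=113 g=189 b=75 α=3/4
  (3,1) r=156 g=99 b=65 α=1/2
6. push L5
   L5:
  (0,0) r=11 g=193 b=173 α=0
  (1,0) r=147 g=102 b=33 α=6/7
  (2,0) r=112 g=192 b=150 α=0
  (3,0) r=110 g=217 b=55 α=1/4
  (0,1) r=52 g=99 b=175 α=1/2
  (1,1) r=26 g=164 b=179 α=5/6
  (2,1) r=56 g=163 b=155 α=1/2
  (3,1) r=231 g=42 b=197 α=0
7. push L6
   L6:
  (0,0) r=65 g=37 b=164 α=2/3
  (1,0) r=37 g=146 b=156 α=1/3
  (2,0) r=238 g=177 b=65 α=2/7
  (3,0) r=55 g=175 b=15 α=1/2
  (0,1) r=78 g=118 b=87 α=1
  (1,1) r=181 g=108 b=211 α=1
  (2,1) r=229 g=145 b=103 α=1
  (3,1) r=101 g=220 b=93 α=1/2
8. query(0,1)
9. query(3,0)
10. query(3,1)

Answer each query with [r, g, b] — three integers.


query (1,0) [L1,L2] — begin 0,0,0
+L1 (α=2/3) → [158, 112, 214/3]
+L2 (α=1/8) → [1297/8, 129, 785/12]
rounded: [162, 129, 65]

query (0,1) [L1,L2,L3,L4,L5,L6] — begin 0,0,0
+L1 (α=1/3) → [30, 233/3, 2]
+L2 (α=4/5) → [642/5, 3293/15, 146/5]
+L3 (α=1/2) → [451/5, 3413/30, 83/5]
+L4 (α=1/2) → [631/10, 5243/60, 823/10]
+L5 (α=1/2) → [1151/20, 11183/120, 2573/20]
+L6 (α=1) → [78, 118, 87]
→ [78, 118, 87]

query (3,0) [L1,L2,L3,L4,L5,L6] — begin 0,0,0
+L1 (α=0) → [0, 0, 0]
+L2 (α=1) → [251, 75, 206]
+L3 (α=1/3) → [181, 350/3, 219]
+L4 (α=1/2) → [307/2, 385/3, 227]
+L5 (α=1/4) → [1141/8, 301/2, 184]
+L6 (α=1/2) → [1581/16, 651/4, 199/2]
= [99, 163, 100]

query (3,1) [L1,L2,L3,L4,L5,L6] — begin 0,0,0
after L1 α=2/3: [316/3, 104/3, 92]
after L2 α=3/5: [571/3, 326/3, 919/5]
after L3 α=1/8: [4621/24, 2783/24, 3629/20]
after L4 α=1/2: [8365/48, 5159/48, 4929/40]
after L5 α=0: [8365/48, 5159/48, 4929/40]
after L6 α=1/2: [13213/96, 15719/96, 8649/80]
rounded: [138, 164, 108]


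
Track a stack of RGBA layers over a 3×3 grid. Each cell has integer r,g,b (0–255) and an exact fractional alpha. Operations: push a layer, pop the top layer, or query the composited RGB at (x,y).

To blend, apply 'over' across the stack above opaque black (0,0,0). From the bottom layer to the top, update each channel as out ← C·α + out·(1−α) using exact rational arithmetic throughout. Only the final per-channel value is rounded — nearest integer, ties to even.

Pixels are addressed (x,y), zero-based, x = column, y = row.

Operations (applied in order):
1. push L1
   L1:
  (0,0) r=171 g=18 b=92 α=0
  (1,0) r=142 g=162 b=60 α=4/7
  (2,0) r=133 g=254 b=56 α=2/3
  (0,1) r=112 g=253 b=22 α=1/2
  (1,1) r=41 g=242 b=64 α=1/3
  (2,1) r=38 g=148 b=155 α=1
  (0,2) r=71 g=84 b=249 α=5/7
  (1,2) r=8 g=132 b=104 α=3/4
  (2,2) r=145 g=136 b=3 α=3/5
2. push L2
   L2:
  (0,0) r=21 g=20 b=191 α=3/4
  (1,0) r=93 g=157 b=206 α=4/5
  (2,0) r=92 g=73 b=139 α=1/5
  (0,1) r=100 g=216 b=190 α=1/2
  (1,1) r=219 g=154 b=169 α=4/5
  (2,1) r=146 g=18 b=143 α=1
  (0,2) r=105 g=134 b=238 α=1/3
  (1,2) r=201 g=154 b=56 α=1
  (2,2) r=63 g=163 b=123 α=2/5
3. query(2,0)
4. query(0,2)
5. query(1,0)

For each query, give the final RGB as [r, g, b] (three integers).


at x=2,y=0 over L1,L2:
L1 α=2/3: [266/3, 508/3, 112/3]
L2 α=1/5: [268/3, 2251/15, 173/3]
→ [89, 150, 58]

(0,2) stack=L1,L2; from [0,0,0]:
after L1 α=5/7: [355/7, 60, 1245/7]
after L2 α=1/3: [1445/21, 254/3, 4156/21]
= [69, 85, 198]

query (1,0) [L1,L2] — begin 0,0,0
after L1 α=4/7: [568/7, 648/7, 240/7]
after L2 α=4/5: [3172/35, 5044/35, 6008/35]
→ [91, 144, 172]


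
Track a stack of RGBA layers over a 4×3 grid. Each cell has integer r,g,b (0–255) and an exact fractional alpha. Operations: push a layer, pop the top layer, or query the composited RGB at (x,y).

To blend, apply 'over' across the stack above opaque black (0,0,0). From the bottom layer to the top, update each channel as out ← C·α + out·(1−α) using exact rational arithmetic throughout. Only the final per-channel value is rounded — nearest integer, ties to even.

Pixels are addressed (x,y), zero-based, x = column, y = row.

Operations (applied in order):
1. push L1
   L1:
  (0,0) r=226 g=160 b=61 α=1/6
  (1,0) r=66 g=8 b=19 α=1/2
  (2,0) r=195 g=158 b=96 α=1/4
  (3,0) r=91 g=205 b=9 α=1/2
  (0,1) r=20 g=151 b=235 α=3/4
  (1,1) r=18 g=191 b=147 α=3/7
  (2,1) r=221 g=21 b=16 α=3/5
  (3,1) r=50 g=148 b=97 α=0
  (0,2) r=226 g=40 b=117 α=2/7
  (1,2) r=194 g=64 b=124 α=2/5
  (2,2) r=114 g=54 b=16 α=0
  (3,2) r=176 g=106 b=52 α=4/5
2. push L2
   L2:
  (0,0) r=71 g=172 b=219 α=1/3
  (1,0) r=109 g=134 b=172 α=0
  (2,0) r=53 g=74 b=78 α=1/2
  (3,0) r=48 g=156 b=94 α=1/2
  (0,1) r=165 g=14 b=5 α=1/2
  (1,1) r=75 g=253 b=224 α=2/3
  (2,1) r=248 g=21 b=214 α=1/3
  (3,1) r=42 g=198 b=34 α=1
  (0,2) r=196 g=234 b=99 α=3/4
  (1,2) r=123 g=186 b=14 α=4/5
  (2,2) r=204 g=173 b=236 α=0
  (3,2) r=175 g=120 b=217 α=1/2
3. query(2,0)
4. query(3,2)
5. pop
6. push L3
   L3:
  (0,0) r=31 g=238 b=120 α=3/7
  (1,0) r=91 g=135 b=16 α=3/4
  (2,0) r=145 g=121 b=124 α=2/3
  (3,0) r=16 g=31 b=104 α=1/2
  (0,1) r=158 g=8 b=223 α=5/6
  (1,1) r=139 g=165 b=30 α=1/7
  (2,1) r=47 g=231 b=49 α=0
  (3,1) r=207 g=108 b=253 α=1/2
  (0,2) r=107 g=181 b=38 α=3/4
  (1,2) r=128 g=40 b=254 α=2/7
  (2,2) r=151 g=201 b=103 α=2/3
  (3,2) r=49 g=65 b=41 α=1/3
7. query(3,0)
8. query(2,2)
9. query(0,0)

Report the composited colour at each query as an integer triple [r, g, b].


at x=2,y=0 over L1,L2:
+L1 (α=1/4) → [195/4, 79/2, 24]
+L2 (α=1/2) → [407/8, 227/4, 51]
→ [51, 57, 51]

query (3,2) [L1,L2] — begin 0,0,0
after L1 α=4/5: [704/5, 424/5, 208/5]
after L2 α=1/2: [1579/10, 512/5, 1293/10]
→ [158, 102, 129]

at x=3,y=0 over L1,L3:
after L1 α=1/2: [91/2, 205/2, 9/2]
after L3 α=1/2: [123/4, 267/4, 217/4]
→ [31, 67, 54]

(2,2) stack=L1,L3; from [0,0,0]:
L1 α=0: [0, 0, 0]
L3 α=2/3: [302/3, 134, 206/3]
→ [101, 134, 69]

at x=0,y=0 over L1,L3:
+L1 (α=1/6) → [113/3, 80/3, 61/6]
+L3 (α=3/7) → [731/21, 2462/21, 1202/21]
rounded: [35, 117, 57]


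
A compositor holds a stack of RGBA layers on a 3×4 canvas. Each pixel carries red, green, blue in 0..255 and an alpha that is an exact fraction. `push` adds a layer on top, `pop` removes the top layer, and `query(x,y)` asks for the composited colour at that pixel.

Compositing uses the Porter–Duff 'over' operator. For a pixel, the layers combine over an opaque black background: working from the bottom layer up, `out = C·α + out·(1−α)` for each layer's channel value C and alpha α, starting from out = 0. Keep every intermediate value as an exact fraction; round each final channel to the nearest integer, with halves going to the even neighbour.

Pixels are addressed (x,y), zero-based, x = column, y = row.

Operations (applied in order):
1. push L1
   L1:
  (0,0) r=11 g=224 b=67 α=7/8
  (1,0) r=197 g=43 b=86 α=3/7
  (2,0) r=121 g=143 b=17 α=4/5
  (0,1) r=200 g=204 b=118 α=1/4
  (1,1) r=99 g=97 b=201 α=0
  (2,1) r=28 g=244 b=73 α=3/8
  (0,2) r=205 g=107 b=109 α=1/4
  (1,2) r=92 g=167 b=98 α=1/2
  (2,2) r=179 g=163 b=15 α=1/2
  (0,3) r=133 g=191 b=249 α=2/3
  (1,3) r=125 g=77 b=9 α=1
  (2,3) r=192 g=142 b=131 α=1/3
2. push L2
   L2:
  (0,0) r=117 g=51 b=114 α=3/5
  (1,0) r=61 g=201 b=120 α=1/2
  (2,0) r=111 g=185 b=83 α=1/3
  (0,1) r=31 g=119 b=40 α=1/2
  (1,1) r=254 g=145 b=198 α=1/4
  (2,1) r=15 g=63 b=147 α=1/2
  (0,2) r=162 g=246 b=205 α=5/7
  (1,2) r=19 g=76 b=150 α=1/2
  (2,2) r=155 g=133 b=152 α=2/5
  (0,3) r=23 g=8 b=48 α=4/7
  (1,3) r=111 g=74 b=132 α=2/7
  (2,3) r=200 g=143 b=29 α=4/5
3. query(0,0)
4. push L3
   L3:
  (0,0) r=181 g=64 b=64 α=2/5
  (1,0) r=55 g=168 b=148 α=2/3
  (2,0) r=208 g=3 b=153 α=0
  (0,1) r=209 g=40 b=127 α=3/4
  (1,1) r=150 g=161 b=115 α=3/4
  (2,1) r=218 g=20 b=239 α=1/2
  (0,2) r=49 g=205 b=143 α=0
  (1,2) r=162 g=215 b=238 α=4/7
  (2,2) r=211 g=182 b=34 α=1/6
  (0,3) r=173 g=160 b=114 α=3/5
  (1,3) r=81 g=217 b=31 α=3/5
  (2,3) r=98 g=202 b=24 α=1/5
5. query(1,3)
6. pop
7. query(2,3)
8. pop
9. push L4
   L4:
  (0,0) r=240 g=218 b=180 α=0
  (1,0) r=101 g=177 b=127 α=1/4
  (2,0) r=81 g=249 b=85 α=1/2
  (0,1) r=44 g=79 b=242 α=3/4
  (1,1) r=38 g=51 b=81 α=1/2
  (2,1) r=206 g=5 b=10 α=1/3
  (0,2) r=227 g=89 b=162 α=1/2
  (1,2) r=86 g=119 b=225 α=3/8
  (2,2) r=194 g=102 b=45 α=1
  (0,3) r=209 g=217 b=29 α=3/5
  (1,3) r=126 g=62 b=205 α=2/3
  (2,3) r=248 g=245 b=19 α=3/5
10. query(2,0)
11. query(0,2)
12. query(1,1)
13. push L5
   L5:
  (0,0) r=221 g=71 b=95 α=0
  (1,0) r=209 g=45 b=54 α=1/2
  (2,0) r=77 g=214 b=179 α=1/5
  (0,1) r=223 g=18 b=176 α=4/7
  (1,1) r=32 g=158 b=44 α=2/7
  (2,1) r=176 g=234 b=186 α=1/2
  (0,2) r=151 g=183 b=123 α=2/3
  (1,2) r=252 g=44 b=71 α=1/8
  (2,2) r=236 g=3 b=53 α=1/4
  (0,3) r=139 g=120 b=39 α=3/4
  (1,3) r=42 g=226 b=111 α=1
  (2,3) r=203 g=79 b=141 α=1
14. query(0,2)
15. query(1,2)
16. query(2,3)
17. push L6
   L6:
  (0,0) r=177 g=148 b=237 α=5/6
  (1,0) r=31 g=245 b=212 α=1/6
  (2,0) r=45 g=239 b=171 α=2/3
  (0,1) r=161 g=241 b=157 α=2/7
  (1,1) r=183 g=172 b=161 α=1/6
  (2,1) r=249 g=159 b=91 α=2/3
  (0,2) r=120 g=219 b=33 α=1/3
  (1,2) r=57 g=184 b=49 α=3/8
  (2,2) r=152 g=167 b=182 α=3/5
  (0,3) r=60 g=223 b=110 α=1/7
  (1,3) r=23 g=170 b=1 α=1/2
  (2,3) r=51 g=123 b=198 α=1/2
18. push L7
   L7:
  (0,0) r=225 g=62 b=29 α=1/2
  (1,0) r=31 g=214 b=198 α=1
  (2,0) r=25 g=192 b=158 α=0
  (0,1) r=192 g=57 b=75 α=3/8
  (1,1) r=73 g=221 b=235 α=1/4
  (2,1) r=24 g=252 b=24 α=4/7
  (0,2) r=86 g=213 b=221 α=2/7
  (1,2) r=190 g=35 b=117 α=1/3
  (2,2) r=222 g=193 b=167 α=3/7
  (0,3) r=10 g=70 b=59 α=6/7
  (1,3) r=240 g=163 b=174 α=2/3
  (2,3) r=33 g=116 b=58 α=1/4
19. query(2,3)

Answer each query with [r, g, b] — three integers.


query (0,0) [L1,L2] — begin 0,0,0
+L1 (α=7/8) → [77/8, 196, 469/8]
+L2 (α=3/5) → [1481/20, 109, 1837/20]
→ [74, 109, 92]

query (1,3) [L1,L2,L3] — begin 0,0,0
+L1 (α=1) → [125, 77, 9]
+L2 (α=2/7) → [121, 533/7, 309/7]
+L3 (α=3/5) → [97, 5623/35, 1269/35]
= [97, 161, 36]

at x=2,y=3 over L1,L2:
after L1 α=1/3: [64, 142/3, 131/3]
after L2 α=4/5: [864/5, 1858/15, 479/15]
rounded: [173, 124, 32]

at x=2,y=0 over L1,L4:
+L1 (α=4/5) → [484/5, 572/5, 68/5]
+L4 (α=1/2) → [889/10, 1817/10, 493/10]
= [89, 182, 49]

query (0,2) [L1,L4] — begin 0,0,0
after L1 α=1/4: [205/4, 107/4, 109/4]
after L4 α=1/2: [1113/8, 463/8, 757/8]
= [139, 58, 95]

query (1,1) [L1,L4] — begin 0,0,0
after L1 α=0: [0, 0, 0]
after L4 α=1/2: [19, 51/2, 81/2]
rounded: [19, 26, 40]

query (0,2) [L1,L4,L5] — begin 0,0,0
L1 α=1/4: [205/4, 107/4, 109/4]
L4 α=1/2: [1113/8, 463/8, 757/8]
L5 α=2/3: [3529/24, 3391/24, 2725/24]
= [147, 141, 114]

(1,2) stack=L1,L4,L5; from [0,0,0]:
after L1 α=1/2: [46, 167/2, 49]
after L4 α=3/8: [61, 1549/16, 115]
after L5 α=1/8: [679/8, 11547/128, 219/2]
= [85, 90, 110]

query (2,3) [L1,L4,L5] — begin 0,0,0
+L1 (α=1/3) → [64, 142/3, 131/3]
+L4 (α=3/5) → [872/5, 2489/15, 433/15]
+L5 (α=1) → [203, 79, 141]
= [203, 79, 141]

query (2,3) [L1,L4,L5,L6,L7] — begin 0,0,0
+L1 (α=1/3) → [64, 142/3, 131/3]
+L4 (α=3/5) → [872/5, 2489/15, 433/15]
+L5 (α=1) → [203, 79, 141]
+L6 (α=1/2) → [127, 101, 339/2]
+L7 (α=1/4) → [207/2, 419/4, 1133/8]
= [104, 105, 142]


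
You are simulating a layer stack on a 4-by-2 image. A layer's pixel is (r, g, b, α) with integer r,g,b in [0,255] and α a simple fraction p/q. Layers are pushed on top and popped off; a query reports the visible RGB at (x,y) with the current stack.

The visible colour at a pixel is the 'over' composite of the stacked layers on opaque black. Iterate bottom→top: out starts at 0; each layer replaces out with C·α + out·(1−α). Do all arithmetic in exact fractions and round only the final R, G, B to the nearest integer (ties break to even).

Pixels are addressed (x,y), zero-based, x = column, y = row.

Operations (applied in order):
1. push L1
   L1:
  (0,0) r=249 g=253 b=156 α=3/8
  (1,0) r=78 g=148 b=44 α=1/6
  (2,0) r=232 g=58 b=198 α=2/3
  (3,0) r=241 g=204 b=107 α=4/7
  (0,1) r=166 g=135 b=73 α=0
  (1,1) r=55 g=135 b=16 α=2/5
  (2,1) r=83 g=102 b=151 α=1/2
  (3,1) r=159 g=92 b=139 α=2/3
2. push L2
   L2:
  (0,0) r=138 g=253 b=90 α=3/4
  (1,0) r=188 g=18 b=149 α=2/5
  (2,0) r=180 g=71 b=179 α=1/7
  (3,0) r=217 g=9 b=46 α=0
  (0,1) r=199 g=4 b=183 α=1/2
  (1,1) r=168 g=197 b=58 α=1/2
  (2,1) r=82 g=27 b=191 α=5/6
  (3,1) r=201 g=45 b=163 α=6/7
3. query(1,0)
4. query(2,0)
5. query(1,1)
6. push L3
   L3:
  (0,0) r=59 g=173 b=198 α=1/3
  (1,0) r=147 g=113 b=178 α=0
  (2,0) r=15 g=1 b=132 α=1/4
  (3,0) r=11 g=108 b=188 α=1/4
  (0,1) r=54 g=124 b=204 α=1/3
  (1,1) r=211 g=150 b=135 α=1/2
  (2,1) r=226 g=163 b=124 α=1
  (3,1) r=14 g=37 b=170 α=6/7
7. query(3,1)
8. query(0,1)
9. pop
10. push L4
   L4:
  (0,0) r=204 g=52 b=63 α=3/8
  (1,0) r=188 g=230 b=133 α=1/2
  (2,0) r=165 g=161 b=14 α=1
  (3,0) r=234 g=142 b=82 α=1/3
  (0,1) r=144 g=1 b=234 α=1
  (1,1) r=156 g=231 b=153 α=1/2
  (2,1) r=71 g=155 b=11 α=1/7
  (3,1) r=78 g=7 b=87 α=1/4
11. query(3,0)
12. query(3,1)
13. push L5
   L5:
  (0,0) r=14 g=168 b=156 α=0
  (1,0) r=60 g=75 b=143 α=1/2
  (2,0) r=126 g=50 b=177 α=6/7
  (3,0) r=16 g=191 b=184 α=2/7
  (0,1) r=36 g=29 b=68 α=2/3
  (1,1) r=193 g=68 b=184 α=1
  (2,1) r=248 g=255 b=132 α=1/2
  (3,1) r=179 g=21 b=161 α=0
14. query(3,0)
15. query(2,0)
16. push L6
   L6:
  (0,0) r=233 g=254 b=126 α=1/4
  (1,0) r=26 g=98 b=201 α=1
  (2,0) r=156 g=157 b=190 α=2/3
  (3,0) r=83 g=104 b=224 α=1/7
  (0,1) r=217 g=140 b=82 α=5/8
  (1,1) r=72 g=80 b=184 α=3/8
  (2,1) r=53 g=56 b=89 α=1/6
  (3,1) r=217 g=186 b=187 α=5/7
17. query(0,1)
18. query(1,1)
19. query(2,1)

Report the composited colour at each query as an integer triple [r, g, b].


query (1,0) [L1,L2] — begin 0,0,0
L1 α=1/6: [13, 74/3, 22/3]
L2 α=2/5: [83, 22, 64]
= [83, 22, 64]

at x=2,y=0 over L1,L2:
L1 α=2/3: [464/3, 116/3, 132]
L2 α=1/7: [1108/7, 303/7, 971/7]
rounded: [158, 43, 139]

at x=1,y=1 over L1,L2:
L1 α=2/5: [22, 54, 32/5]
L2 α=1/2: [95, 251/2, 161/5]
rounded: [95, 126, 32]

(3,1) stack=L1,L2,L3; from [0,0,0]:
after L1 α=2/3: [106, 184/3, 278/3]
after L2 α=6/7: [1312/7, 142/3, 3212/21]
after L3 α=6/7: [1900/49, 808/21, 24632/147]
rounded: [39, 38, 168]

(0,1) stack=L1,L2,L3; from [0,0,0]:
L1 α=0: [0, 0, 0]
L2 α=1/2: [199/2, 2, 183/2]
L3 α=1/3: [253/3, 128/3, 129]
→ [84, 43, 129]

at x=3,y=0 over L1,L2,L4:
L1 α=4/7: [964/7, 816/7, 428/7]
L2 α=0: [964/7, 816/7, 428/7]
L4 α=1/3: [3566/21, 2626/21, 1430/21]
= [170, 125, 68]

(3,1) stack=L1,L2,L4; from [0,0,0]:
after L1 α=2/3: [106, 184/3, 278/3]
after L2 α=6/7: [1312/7, 142/3, 3212/21]
after L4 α=1/4: [2241/14, 149/4, 3821/28]
= [160, 37, 136]

(3,0) stack=L1,L2,L4,L5; from [0,0,0]:
after L1 α=4/7: [964/7, 816/7, 428/7]
after L2 α=0: [964/7, 816/7, 428/7]
after L4 α=1/3: [3566/21, 2626/21, 1430/21]
after L5 α=2/7: [18502/147, 21152/147, 14878/147]
rounded: [126, 144, 101]

at x=2,y=0 over L1,L2,L4,L5:
after L1 α=2/3: [464/3, 116/3, 132]
after L2 α=1/7: [1108/7, 303/7, 971/7]
after L4 α=1: [165, 161, 14]
after L5 α=6/7: [921/7, 461/7, 1076/7]
rounded: [132, 66, 154]

(0,1) stack=L1,L2,L4,L5,L6; from [0,0,0]:
L1 α=0: [0, 0, 0]
L2 α=1/2: [199/2, 2, 183/2]
L4 α=1: [144, 1, 234]
L5 α=2/3: [72, 59/3, 370/3]
L6 α=5/8: [1301/8, 759/8, 195/2]
= [163, 95, 98]

query (1,1) [L1,L2,L4,L5,L6] — begin 0,0,0
after L1 α=2/5: [22, 54, 32/5]
after L2 α=1/2: [95, 251/2, 161/5]
after L4 α=1/2: [251/2, 713/4, 463/5]
after L5 α=1: [193, 68, 184]
after L6 α=3/8: [1181/8, 145/2, 184]
= [148, 72, 184]

(2,1) stack=L1,L2,L4,L5,L6; from [0,0,0]:
L1 α=1/2: [83/2, 51, 151/2]
L2 α=5/6: [301/4, 31, 687/4]
L4 α=1/7: [1045/14, 341/7, 2083/14]
L5 α=1/2: [4517/28, 1063/7, 3931/28]
L6 α=1/6: [8023/56, 5707/42, 22147/168]
= [143, 136, 132]


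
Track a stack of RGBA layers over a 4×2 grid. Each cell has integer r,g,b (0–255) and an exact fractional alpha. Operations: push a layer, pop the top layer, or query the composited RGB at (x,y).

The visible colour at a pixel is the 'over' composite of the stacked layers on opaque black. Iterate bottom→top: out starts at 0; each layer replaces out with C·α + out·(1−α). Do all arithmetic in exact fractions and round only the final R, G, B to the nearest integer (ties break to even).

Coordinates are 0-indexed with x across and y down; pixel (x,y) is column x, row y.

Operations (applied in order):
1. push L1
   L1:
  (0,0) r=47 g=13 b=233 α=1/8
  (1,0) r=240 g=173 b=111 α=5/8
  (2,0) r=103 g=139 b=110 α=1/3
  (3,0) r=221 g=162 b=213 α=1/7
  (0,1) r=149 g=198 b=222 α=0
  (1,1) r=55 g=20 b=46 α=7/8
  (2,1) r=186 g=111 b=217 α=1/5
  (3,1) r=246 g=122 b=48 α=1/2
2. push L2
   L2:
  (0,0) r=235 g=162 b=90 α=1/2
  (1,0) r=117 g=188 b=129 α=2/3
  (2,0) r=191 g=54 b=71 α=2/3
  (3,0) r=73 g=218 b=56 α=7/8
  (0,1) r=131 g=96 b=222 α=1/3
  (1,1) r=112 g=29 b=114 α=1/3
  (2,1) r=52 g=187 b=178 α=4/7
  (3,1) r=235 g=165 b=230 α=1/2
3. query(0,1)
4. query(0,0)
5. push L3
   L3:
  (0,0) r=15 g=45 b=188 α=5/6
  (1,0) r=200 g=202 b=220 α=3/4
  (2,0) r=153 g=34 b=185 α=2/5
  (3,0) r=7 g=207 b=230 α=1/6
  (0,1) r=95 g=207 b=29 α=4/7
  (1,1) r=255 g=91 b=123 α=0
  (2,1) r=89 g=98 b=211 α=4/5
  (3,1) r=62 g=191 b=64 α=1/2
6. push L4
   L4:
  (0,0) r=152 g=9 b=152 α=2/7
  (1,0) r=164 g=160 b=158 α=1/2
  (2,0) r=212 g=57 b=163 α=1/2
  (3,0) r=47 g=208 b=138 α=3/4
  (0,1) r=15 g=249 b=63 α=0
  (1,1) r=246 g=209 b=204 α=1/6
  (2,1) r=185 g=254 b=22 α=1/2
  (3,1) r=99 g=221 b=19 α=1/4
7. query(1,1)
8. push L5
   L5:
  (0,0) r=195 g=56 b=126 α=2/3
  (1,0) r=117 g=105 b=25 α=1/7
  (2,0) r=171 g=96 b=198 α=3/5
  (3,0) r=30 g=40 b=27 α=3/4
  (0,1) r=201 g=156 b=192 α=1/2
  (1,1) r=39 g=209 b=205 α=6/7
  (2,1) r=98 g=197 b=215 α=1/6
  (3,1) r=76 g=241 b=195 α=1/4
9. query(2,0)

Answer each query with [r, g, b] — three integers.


at x=0,y=1 over L1,L2:
after L1 α=0: [0, 0, 0]
after L2 α=1/3: [131/3, 32, 74]
= [44, 32, 74]

query (0,0) [L1,L2] — begin 0,0,0
L1 α=1/8: [47/8, 13/8, 233/8]
L2 α=1/2: [1927/16, 1309/16, 953/16]
→ [120, 82, 60]

at x=1,y=1 over L1,L2,L3,L4:
L1 α=7/8: [385/8, 35/2, 161/4]
L2 α=1/3: [833/12, 64/3, 389/6]
L3 α=0: [833/12, 64/3, 389/6]
L4 α=1/6: [7117/72, 947/18, 3169/36]
→ [99, 53, 88]

at x=2,y=0 over L1,L2,L3,L4,L5:
L1 α=1/3: [103/3, 139/3, 110/3]
L2 α=2/3: [1249/9, 463/9, 536/9]
L3 α=2/5: [2167/15, 667/15, 1646/15]
L4 α=1/2: [5347/30, 761/15, 4091/30]
L5 α=3/5: [13042/75, 5842/75, 13001/75]
rounded: [174, 78, 173]


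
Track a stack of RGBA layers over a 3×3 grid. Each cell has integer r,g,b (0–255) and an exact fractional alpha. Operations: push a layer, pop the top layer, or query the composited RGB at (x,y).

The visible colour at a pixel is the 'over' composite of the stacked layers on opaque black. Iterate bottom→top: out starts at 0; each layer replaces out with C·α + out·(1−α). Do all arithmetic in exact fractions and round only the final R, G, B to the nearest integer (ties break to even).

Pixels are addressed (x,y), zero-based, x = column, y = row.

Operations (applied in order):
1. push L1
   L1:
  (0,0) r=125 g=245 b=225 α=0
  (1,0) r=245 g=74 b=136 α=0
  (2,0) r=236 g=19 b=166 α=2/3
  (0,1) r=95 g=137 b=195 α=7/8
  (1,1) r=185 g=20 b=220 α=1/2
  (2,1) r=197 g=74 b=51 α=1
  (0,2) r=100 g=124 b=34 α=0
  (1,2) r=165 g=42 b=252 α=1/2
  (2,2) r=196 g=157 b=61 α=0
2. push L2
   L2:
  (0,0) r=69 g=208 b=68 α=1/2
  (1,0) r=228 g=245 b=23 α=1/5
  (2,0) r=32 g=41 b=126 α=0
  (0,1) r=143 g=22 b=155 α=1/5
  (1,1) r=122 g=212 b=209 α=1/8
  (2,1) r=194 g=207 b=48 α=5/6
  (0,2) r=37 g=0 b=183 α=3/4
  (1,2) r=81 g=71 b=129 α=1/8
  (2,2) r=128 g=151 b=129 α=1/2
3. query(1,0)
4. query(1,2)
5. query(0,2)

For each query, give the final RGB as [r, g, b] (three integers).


(1,0) stack=L1,L2; from [0,0,0]:
L1 α=0: [0, 0, 0]
L2 α=1/5: [228/5, 49, 23/5]
→ [46, 49, 5]

(1,2) stack=L1,L2; from [0,0,0]:
after L1 α=1/2: [165/2, 21, 126]
after L2 α=1/8: [1317/16, 109/4, 1011/8]
rounded: [82, 27, 126]

(0,2) stack=L1,L2; from [0,0,0]:
after L1 α=0: [0, 0, 0]
after L2 α=3/4: [111/4, 0, 549/4]
→ [28, 0, 137]


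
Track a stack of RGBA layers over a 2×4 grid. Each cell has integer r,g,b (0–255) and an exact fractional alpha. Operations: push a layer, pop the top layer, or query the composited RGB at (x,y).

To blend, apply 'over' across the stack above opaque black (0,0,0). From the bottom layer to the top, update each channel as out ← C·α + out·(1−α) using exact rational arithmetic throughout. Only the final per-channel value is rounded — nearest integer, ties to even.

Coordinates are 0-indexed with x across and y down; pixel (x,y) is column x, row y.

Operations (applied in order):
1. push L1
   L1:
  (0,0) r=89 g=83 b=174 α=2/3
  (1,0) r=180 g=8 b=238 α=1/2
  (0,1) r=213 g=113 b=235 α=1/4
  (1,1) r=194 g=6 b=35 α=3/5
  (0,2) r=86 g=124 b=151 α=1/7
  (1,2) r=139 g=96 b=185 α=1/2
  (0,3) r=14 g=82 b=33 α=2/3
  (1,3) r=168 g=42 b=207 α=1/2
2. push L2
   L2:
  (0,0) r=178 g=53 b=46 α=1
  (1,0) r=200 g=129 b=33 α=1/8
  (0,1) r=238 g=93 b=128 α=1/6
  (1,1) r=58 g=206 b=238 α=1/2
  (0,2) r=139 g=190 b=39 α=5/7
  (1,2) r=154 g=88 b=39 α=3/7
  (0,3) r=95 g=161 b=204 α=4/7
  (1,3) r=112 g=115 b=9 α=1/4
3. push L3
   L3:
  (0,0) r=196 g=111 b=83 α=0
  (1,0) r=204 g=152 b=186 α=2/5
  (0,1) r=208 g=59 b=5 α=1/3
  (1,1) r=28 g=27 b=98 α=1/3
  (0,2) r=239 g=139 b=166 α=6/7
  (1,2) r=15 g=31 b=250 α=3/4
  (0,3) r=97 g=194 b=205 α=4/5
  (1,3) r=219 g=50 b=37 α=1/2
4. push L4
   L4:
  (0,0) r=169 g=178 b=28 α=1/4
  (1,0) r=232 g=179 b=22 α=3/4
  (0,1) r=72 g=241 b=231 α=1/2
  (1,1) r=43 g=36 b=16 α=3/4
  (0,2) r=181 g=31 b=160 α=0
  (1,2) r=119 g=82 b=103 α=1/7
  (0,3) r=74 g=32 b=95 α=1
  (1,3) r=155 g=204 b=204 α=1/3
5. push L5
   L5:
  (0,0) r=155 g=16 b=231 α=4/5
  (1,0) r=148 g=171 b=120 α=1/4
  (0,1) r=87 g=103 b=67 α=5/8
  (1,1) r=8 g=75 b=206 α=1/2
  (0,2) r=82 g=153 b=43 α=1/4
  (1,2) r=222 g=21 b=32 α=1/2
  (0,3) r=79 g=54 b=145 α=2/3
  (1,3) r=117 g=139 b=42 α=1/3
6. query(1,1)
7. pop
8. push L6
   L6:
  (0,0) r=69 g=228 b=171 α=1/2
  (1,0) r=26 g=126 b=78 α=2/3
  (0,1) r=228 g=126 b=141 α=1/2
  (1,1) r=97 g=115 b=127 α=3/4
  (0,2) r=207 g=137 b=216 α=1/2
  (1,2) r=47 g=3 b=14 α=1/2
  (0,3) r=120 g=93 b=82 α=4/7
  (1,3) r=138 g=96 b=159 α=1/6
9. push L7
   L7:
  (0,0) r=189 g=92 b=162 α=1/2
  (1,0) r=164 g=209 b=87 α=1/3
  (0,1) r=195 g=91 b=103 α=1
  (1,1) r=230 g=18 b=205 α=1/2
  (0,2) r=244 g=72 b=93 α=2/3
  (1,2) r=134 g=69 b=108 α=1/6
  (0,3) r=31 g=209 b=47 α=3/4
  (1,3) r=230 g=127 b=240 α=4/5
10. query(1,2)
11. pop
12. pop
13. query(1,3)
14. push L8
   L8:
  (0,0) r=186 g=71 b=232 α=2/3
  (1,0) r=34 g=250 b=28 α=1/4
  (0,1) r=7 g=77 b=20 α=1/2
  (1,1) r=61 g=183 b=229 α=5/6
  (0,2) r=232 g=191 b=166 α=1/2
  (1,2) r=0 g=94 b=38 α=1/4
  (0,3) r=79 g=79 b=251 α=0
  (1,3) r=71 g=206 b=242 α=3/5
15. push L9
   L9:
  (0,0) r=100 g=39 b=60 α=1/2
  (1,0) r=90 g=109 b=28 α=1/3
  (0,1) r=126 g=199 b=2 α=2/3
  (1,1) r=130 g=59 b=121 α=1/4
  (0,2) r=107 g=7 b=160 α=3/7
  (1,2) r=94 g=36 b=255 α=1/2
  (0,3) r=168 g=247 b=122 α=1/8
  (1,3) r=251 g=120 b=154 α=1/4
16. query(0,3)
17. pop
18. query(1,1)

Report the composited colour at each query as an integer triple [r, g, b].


at x=1,y=1 over L1,L2,L3,L4,L5:
after L1 α=3/5: [582/5, 18/5, 21]
after L2 α=1/2: [436/5, 524/5, 259/2]
after L3 α=1/3: [1012/15, 1183/15, 119]
after L4 α=3/4: [2947/60, 2803/60, 167/4]
after L5 α=1/2: [3427/120, 7303/120, 991/8]
→ [29, 61, 124]

at x=1,y=2 over L1,L2,L3,L4,L6,L7:
L1 α=1/2: [139/2, 48, 185/2]
L2 α=3/7: [740/7, 456/7, 487/7]
L3 α=3/4: [1055/28, 1107/28, 5737/28]
L4 α=1/7: [4831/98, 4469/98, 18653/98]
L6 α=1/2: [9437/196, 4763/196, 20025/196]
L7 α=1/6: [24483/392, 37339/1176, 40431/392]
→ [62, 32, 103]

(1,3) stack=L1,L2,L3,L4; from [0,0,0]:
after L1 α=1/2: [84, 21, 207/2]
after L2 α=1/4: [91, 89/2, 639/8]
after L3 α=1/2: [155, 189/4, 935/16]
after L4 α=1/3: [155, 199/2, 2567/24]
= [155, 100, 107]

at x=0,y=3 over L1,L2,L3,L4,L8,L9:
+L1 (α=2/3) → [28/3, 164/3, 22]
+L2 (α=4/7) → [408/7, 808/7, 126]
+L3 (α=4/5) → [3124/35, 1248/7, 946/5]
+L4 (α=1) → [74, 32, 95]
+L8 (α=0) → [74, 32, 95]
+L9 (α=1/8) → [343/4, 471/8, 787/8]
rounded: [86, 59, 98]

query (1,1) [L1,L2,L3,L4,L8] — begin 0,0,0
+L1 (α=3/5) → [582/5, 18/5, 21]
+L2 (α=1/2) → [436/5, 524/5, 259/2]
+L3 (α=1/3) → [1012/15, 1183/15, 119]
+L4 (α=3/4) → [2947/60, 2803/60, 167/4]
+L8 (α=5/6) → [21247/360, 57703/360, 4747/24]
→ [59, 160, 198]


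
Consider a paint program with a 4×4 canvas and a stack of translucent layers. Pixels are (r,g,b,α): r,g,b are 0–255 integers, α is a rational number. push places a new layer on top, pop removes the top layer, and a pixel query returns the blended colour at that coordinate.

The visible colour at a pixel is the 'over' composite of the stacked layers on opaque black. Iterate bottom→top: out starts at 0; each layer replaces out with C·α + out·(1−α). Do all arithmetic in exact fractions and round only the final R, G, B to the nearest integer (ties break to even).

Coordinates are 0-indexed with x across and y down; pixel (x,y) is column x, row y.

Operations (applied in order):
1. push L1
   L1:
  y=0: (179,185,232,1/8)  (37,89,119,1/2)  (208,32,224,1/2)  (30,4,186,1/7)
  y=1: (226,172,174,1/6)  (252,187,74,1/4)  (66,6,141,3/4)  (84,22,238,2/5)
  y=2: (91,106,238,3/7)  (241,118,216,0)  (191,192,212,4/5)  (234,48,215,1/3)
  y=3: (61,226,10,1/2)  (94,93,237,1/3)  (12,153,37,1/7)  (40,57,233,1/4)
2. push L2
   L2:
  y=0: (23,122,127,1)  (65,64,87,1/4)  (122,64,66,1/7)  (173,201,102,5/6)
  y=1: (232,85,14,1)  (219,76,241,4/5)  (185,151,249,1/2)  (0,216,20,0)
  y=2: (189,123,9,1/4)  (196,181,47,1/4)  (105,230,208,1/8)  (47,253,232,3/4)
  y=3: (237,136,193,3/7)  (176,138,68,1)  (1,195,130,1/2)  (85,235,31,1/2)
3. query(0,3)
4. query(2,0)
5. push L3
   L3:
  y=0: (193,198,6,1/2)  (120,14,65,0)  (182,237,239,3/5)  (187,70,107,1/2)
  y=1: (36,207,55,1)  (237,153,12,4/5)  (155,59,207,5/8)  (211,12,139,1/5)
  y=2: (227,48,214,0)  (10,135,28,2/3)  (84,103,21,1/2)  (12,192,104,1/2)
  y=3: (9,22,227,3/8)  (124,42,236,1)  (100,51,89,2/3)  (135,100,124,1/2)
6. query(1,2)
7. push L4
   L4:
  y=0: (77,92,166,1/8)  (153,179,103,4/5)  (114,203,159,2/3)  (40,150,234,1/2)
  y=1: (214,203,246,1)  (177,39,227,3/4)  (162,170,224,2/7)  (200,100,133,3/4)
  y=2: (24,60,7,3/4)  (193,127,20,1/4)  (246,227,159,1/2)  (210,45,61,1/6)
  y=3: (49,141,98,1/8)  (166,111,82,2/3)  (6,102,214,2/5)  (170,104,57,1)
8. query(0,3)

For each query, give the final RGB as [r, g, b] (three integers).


(0,3) stack=L1,L2; from [0,0,0]:
after L1 α=1/2: [61/2, 113, 5]
after L2 α=3/7: [119, 860/7, 599/7]
rounded: [119, 123, 86]

query (2,0) [L1,L2] — begin 0,0,0
after L1 α=1/2: [104, 16, 112]
after L2 α=1/7: [746/7, 160/7, 738/7]
rounded: [107, 23, 105]

(1,2) stack=L1,L2,L3; from [0,0,0]:
+L1 (α=0) → [0, 0, 0]
+L2 (α=1/4) → [49, 181/4, 47/4]
+L3 (α=2/3) → [23, 1261/12, 271/12]
= [23, 105, 23]

(0,3) stack=L1,L2,L3,L4; from [0,0,0]:
after L1 α=1/2: [61/2, 113, 5]
after L2 α=3/7: [119, 860/7, 599/7]
after L3 α=3/8: [311/4, 2381/28, 3881/28]
after L4 α=1/8: [2373/32, 2945/32, 4273/32]
= [74, 92, 134]
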